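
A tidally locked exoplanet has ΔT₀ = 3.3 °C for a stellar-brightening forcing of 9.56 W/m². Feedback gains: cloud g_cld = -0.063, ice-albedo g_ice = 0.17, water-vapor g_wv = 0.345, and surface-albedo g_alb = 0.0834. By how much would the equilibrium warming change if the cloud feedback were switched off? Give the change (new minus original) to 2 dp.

1.11 °C

Original: g = 0.5354, ΔT = 3.3/(1−0.5354) = 7.1029 °C.
Without cloud: g' = 0.5984, ΔT' = 3.3/(1−0.5984) = 8.2171 °C.
Change = 8.2171 − 7.1029 = 1.11 °C.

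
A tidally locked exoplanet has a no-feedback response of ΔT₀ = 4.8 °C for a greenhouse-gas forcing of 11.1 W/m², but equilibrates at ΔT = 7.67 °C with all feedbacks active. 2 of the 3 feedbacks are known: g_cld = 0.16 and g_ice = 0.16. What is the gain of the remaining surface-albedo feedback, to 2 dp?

Amplification A = ΔT/ΔT₀ = 7.67/4.8 = 1.598.
Total gain g = 1 − 1/A = 1 − 1/1.598 = 0.3742.
Known gains sum to 0.16 + 0.16 = 0.32.
g_alb = 0.3742 − 0.32 = 0.05.

0.05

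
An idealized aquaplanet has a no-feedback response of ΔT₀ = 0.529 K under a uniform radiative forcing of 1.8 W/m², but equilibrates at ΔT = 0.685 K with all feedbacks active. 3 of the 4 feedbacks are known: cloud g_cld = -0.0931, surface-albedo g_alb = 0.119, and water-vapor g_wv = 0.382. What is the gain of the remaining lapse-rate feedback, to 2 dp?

-0.18

Amplification A = ΔT/ΔT₀ = 0.685/0.529 = 1.295.
Total gain g = 1 − 1/A = 1 − 1/1.295 = 0.2278.
Known gains sum to -0.0931 + 0.119 + 0.382 = 0.4079.
g_lr = 0.2278 − 0.4079 = -0.18.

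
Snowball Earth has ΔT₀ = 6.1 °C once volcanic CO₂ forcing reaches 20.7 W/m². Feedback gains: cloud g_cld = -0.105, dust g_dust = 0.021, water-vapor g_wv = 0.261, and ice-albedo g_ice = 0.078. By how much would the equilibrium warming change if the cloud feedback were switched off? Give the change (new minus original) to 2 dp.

Original: g = 0.255, ΔT = 6.1/(1−0.255) = 8.1879 °C.
Without cloud: g' = 0.36, ΔT' = 6.1/(1−0.36) = 9.5312 °C.
Change = 9.5312 − 8.1879 = 1.34 °C.

1.34 °C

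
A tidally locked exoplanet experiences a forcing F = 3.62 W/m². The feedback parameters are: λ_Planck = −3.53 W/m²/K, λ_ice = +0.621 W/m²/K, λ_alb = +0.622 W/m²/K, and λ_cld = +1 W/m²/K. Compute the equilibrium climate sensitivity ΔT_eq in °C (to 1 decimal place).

Net feedback parameter λ = (−3.53) + (+0.621) + (+0.622) + (+1) = -1.287 W/m²/K.
ΔT = −F/λ = −3.62/(-1.287) = 2.8 °C.

2.8 °C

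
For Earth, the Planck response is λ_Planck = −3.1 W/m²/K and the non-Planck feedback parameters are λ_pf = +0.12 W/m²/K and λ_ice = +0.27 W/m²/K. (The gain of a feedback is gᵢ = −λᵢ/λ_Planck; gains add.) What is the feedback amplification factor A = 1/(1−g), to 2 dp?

1.14

Convert to gains: g_pf = 0.12/3.1 = 0.03871; g_ice = 0.27/3.1 = 0.0871.
Total gain g = 0.12581.
A = 1/(1 − 0.12581) = 1.14.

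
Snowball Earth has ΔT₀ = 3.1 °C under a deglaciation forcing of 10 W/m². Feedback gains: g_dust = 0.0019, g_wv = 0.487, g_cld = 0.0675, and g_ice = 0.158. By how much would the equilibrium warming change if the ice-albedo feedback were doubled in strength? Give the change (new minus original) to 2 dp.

13.44 °C

Original: g = 0.7144, ΔT = 3.1/(1−0.7144) = 10.8543 °C.
With doubled ice-albedo: g' = 0.8724, ΔT' = 3.1/(1−0.8724) = 24.2947 °C.
Change = 24.2947 − 10.8543 = 13.44 °C.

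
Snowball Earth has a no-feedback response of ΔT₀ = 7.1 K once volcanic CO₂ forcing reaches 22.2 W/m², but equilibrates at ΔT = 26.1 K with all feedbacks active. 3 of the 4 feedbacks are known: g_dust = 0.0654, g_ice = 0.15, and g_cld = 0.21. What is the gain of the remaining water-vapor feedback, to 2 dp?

0.30

Amplification A = ΔT/ΔT₀ = 26.1/7.1 = 3.676.
Total gain g = 1 − 1/A = 1 − 1/3.676 = 0.728.
Known gains sum to 0.0654 + 0.15 + 0.21 = 0.4254.
g_wv = 0.728 − 0.4254 = 0.30.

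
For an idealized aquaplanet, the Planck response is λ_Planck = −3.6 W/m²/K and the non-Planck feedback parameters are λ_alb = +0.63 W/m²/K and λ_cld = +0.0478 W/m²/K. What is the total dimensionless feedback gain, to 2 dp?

0.19

Convert to gains: g_alb = 0.63/3.6 = 0.175; g_cld = 0.0478/3.6 = 0.01328.
Total gain g = 0.18828.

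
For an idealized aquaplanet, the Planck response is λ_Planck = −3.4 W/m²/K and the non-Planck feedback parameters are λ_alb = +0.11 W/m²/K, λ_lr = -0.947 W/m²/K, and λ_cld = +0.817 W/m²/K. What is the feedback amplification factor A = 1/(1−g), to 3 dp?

0.994

Convert to gains: g_alb = 0.11/3.4 = 0.03235; g_lr = -0.947/3.4 = -0.2785; g_cld = 0.817/3.4 = 0.2403.
Total gain g = -0.00585.
A = 1/(1 + 0.00585) = 0.994.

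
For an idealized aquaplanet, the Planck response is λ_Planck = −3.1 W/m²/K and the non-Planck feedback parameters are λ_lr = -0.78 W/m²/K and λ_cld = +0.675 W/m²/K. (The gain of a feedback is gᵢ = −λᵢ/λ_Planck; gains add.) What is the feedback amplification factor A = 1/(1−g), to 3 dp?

Convert to gains: g_lr = -0.78/3.1 = -0.2516; g_cld = 0.675/3.1 = 0.2177.
Total gain g = -0.0339.
A = 1/(1 + 0.0339) = 0.967.

0.967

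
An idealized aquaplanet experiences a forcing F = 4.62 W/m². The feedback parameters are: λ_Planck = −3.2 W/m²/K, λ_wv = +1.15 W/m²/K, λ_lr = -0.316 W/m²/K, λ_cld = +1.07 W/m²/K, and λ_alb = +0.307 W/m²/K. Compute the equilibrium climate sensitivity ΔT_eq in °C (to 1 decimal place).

Net feedback parameter λ = (−3.2) + (+1.15) + (-0.316) + (+1.07) + (+0.307) = -0.989 W/m²/K.
ΔT = −F/λ = −4.62/(-0.989) = 4.7 °C.

4.7 °C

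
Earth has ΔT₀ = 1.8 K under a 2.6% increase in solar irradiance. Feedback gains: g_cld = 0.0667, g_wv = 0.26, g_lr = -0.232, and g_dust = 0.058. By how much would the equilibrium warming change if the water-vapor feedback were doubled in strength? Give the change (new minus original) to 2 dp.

Original: g = 0.1527, ΔT = 1.8/(1−0.1527) = 2.1244 K.
With doubled water-vapor: g' = 0.4127, ΔT' = 1.8/(1−0.4127) = 3.0649 K.
Change = 3.0649 − 2.1244 = 0.94 K.

0.94 K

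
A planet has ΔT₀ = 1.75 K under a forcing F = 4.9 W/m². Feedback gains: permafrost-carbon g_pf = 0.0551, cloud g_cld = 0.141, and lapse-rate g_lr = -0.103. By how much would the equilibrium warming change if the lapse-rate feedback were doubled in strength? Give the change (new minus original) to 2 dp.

Original: g = 0.0931, ΔT = 1.75/(1−0.0931) = 1.9297 K.
With doubled lapse-rate: g' = -0.0099, ΔT' = 1.75/(1+0.0099) = 1.7328 K.
Change = 1.7328 − 1.9297 = -0.20 K.

-0.20 K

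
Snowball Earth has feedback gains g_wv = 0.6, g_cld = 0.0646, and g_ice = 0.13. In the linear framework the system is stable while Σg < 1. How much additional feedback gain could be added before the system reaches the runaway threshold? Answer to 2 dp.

0.21

Current total gain = 0.6 + 0.0646 + 0.13 = 0.7946.
Margin to runaway = 1 − 0.7946 = 0.21.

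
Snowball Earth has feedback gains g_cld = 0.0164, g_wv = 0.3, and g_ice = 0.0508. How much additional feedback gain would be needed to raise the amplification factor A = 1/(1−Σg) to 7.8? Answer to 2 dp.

0.50

Current total gain = 0.3672.
Target gain for A = 7.8: g* = 1 − 1/7.8 = 0.8718.
Additional gain needed = 0.8718 − 0.3672 = 0.50.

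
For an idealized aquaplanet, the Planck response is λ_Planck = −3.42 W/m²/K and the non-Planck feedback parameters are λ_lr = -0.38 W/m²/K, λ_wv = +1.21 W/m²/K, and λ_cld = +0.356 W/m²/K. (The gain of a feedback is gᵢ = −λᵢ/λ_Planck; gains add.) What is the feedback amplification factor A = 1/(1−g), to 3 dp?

Convert to gains: g_lr = -0.38/3.42 = -0.1111; g_wv = 1.21/3.42 = 0.3538; g_cld = 0.356/3.42 = 0.1041.
Total gain g = 0.3468.
A = 1/(1 − 0.3468) = 1.531.

1.531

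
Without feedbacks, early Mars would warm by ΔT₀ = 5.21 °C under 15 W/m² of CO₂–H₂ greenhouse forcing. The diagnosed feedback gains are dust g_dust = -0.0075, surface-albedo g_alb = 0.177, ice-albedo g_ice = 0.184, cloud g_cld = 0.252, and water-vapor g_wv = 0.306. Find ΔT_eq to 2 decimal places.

58.87 °C

Total gain g = -0.0075 + 0.177 + 0.184 + 0.252 + 0.306 = 0.9115.
Amplification A = 1/(1 − 0.9115) = 11.3.
ΔT = 5.21 × 11.3 = 58.87 °C.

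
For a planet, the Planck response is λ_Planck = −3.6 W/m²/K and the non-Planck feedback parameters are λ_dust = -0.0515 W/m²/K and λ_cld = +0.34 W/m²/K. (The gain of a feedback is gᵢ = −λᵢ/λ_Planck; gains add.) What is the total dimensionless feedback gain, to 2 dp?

Convert to gains: g_dust = -0.0515/3.6 = -0.01431; g_cld = 0.34/3.6 = 0.09444.
Total gain g = 0.08013.

0.08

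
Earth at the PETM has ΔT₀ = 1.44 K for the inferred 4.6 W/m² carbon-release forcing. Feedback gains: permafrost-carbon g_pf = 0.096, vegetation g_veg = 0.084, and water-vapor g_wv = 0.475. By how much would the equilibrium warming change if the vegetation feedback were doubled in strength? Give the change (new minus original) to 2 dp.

Original: g = 0.655, ΔT = 1.44/(1−0.655) = 4.1739 K.
With doubled vegetation: g' = 0.739, ΔT' = 1.44/(1−0.739) = 5.5172 K.
Change = 5.5172 − 4.1739 = 1.34 K.

1.34 K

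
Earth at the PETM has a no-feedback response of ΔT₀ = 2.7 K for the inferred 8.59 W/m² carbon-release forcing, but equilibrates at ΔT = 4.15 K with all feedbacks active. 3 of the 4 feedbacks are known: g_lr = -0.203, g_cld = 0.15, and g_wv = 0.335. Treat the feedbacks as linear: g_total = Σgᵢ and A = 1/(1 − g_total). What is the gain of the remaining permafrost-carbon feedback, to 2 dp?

Amplification A = ΔT/ΔT₀ = 4.15/2.7 = 1.537.
Total gain g = 1 − 1/A = 1 − 1/1.537 = 0.3494.
Known gains sum to -0.203 + 0.15 + 0.335 = 0.282.
g_pf = 0.3494 − 0.282 = 0.07.

0.07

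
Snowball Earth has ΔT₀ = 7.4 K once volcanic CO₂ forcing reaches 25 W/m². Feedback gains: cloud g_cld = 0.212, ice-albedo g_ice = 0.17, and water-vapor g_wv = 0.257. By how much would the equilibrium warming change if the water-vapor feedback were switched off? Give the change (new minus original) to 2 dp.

Original: g = 0.639, ΔT = 7.4/(1−0.639) = 20.4986 K.
Without water-vapor: g' = 0.382, ΔT' = 7.4/(1−0.382) = 11.9741 K.
Change = 11.9741 − 20.4986 = -8.52 K.

-8.52 K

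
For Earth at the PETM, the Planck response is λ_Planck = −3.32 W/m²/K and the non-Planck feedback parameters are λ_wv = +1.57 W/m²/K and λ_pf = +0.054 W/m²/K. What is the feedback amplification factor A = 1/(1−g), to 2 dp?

Convert to gains: g_wv = 1.57/3.32 = 0.4729; g_pf = 0.054/3.32 = 0.01627.
Total gain g = 0.48917.
A = 1/(1 − 0.48917) = 1.96.

1.96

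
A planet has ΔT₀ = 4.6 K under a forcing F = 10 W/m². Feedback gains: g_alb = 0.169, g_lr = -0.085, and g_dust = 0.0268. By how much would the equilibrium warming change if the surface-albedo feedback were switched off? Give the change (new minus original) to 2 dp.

Original: g = 0.1108, ΔT = 4.6/(1−0.1108) = 5.1732 K.
Without surface-albedo: g' = -0.0582, ΔT' = 4.6/(1+0.0582) = 4.3470 K.
Change = 4.3470 − 5.1732 = -0.83 K.

-0.83 K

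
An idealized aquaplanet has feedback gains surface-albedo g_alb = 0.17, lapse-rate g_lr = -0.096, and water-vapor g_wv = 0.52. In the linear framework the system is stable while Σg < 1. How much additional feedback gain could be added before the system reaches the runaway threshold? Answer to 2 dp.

0.41

Current total gain = 0.17 − 0.096 + 0.52 = 0.594.
Margin to runaway = 1 − 0.594 = 0.41.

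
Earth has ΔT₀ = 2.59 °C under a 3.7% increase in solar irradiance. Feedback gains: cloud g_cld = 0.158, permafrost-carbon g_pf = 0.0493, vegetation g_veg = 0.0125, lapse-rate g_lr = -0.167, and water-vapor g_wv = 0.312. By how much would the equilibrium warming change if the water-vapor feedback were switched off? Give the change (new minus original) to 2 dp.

-1.34 °C

Original: g = 0.3648, ΔT = 2.59/(1−0.3648) = 4.0775 °C.
Without water-vapor: g' = 0.0528, ΔT' = 2.59/(1−0.0528) = 2.7344 °C.
Change = 2.7344 − 4.0775 = -1.34 °C.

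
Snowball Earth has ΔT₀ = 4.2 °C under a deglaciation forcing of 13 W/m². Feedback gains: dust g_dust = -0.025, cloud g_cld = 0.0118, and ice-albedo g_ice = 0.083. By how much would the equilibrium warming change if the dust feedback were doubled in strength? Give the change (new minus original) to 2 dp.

-0.12 °C

Original: g = 0.0698, ΔT = 4.2/(1−0.0698) = 4.5152 °C.
With doubled dust: g' = 0.0448, ΔT' = 4.2/(1−0.0448) = 4.3970 °C.
Change = 4.3970 − 4.5152 = -0.12 °C.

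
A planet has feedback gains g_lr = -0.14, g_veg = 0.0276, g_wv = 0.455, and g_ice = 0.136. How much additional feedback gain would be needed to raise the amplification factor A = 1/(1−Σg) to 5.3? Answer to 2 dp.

Current total gain = 0.4786.
Target gain for A = 5.3: g* = 1 − 1/5.3 = 0.8113.
Additional gain needed = 0.8113 − 0.4786 = 0.33.

0.33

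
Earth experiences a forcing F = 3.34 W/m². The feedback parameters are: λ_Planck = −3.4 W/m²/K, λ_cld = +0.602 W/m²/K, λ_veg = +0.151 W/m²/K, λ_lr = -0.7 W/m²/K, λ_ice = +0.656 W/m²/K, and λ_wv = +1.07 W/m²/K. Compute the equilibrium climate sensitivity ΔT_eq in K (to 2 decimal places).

2.06 K

Net feedback parameter λ = (−3.4) + (+0.602) + (+0.151) + (-0.7) + (+0.656) + (+1.07) = -1.621 W/m²/K.
ΔT = −F/λ = −3.34/(-1.621) = 2.06 K.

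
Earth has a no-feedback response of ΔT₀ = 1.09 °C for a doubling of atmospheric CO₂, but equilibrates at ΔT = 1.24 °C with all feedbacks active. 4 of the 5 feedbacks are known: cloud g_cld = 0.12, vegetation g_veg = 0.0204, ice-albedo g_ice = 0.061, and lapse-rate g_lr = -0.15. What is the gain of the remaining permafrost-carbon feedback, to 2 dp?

Amplification A = ΔT/ΔT₀ = 1.24/1.09 = 1.138.
Total gain g = 1 − 1/A = 1 − 1/1.138 = 0.1213.
Known gains sum to 0.12 + 0.0204 + 0.061 − 0.15 = 0.0514.
g_pf = 0.1213 − 0.0514 = 0.07.

0.07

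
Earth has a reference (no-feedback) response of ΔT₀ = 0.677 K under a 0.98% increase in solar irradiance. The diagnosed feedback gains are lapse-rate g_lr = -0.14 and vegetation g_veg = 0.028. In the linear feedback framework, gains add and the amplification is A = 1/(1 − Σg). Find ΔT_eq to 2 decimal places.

Total gain g = -0.14 + 0.028 = -0.112.
Amplification A = 1/(1 + 0.112) = 0.8993.
ΔT = 0.677 × 0.8993 = 0.61 K.

0.61 K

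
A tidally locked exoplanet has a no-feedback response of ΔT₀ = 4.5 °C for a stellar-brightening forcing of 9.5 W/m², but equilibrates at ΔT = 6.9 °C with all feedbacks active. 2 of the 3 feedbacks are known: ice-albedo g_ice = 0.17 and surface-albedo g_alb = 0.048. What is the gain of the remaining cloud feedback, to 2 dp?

0.13

Amplification A = ΔT/ΔT₀ = 6.9/4.5 = 1.533.
Total gain g = 1 − 1/A = 1 − 1/1.533 = 0.3477.
Known gains sum to 0.17 + 0.048 = 0.218.
g_cld = 0.3477 − 0.218 = 0.13.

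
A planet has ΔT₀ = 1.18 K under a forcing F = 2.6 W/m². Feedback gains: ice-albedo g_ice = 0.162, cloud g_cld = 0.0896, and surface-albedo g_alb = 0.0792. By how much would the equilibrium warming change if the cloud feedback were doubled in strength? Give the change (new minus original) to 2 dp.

Original: g = 0.3308, ΔT = 1.18/(1−0.3308) = 1.7633 K.
With doubled cloud: g' = 0.4204, ΔT' = 1.18/(1−0.4204) = 2.0359 K.
Change = 2.0359 − 1.7633 = 0.27 K.

0.27 K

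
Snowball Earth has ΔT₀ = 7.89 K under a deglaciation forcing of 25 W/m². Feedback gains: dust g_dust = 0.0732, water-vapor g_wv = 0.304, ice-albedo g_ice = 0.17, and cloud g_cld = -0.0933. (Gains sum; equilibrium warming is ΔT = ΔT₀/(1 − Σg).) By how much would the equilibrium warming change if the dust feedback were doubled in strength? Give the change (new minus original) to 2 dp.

2.24 K

Original: g = 0.4539, ΔT = 7.89/(1−0.4539) = 14.4479 K.
With doubled dust: g' = 0.5271, ΔT' = 7.89/(1−0.5271) = 16.6843 K.
Change = 16.6843 − 14.4479 = 2.24 K.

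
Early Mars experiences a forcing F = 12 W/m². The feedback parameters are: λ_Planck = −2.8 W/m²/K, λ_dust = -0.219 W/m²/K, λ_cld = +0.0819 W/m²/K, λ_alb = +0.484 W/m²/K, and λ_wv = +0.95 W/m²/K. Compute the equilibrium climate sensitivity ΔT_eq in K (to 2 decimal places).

Net feedback parameter λ = (−2.8) + (-0.219) + (+0.0819) + (+0.484) + (+0.95) = -1.5031 W/m²/K.
ΔT = −F/λ = −12/(-1.5031) = 7.98 K.

7.98 K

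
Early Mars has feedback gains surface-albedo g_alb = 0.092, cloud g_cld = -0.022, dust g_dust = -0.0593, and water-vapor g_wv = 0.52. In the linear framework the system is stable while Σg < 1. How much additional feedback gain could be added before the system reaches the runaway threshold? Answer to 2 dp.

0.47

Current total gain = 0.092 − 0.022 − 0.0593 + 0.52 = 0.5307.
Margin to runaway = 1 − 0.5307 = 0.47.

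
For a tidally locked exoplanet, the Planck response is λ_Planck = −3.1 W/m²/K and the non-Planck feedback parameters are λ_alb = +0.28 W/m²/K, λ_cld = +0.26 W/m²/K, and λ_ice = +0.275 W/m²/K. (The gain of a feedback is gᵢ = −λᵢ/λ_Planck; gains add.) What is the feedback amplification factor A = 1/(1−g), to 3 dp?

1.357

Convert to gains: g_alb = 0.28/3.1 = 0.09032; g_cld = 0.26/3.1 = 0.08387; g_ice = 0.275/3.1 = 0.08871.
Total gain g = 0.2629.
A = 1/(1 − 0.2629) = 1.357.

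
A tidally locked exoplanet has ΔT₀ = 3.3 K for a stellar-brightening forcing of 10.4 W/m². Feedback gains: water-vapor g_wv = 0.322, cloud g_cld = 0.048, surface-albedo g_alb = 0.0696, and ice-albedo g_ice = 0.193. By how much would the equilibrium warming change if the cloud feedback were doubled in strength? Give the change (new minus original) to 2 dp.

Original: g = 0.6326, ΔT = 3.3/(1−0.6326) = 8.9820 K.
With doubled cloud: g' = 0.6806, ΔT' = 3.3/(1−0.6806) = 10.3319 K.
Change = 10.3319 − 8.9820 = 1.35 K.

1.35 K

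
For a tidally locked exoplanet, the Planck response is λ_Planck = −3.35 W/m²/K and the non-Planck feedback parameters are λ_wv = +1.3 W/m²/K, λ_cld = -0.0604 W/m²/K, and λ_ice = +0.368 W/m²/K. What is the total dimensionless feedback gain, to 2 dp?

Convert to gains: g_wv = 1.3/3.35 = 0.3881; g_cld = -0.0604/3.35 = -0.01803; g_ice = 0.368/3.35 = 0.1099.
Total gain g = 0.47997.

0.48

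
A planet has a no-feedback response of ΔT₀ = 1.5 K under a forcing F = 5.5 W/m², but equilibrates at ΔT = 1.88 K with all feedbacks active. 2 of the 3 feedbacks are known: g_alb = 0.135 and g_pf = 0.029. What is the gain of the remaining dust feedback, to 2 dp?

0.04

Amplification A = ΔT/ΔT₀ = 1.88/1.5 = 1.253.
Total gain g = 1 − 1/A = 1 − 1/1.253 = 0.2019.
Known gains sum to 0.135 + 0.029 = 0.164.
g_dust = 0.2019 − 0.164 = 0.04.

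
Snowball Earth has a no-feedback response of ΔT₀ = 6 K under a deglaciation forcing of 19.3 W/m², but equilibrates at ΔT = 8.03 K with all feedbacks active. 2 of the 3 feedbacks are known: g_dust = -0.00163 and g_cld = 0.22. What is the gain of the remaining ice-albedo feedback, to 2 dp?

Amplification A = ΔT/ΔT₀ = 8.03/6 = 1.338.
Total gain g = 1 − 1/A = 1 − 1/1.338 = 0.2526.
Known gains sum to -0.00163 + 0.22 = 0.21837.
g_ice = 0.2526 − 0.21837 = 0.03.

0.03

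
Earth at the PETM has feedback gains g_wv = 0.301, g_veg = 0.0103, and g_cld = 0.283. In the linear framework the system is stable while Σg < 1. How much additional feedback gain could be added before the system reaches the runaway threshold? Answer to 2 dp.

Current total gain = 0.301 + 0.0103 + 0.283 = 0.5943.
Margin to runaway = 1 − 0.5943 = 0.41.

0.41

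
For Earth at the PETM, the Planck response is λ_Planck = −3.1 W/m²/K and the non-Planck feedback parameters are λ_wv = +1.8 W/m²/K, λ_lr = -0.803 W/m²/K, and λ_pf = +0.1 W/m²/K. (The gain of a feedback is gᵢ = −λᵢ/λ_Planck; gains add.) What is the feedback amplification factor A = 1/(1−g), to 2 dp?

1.55

Convert to gains: g_wv = 1.8/3.1 = 0.5806; g_lr = -0.803/3.1 = -0.259; g_pf = 0.1/3.1 = 0.03226.
Total gain g = 0.35386.
A = 1/(1 − 0.35386) = 1.55.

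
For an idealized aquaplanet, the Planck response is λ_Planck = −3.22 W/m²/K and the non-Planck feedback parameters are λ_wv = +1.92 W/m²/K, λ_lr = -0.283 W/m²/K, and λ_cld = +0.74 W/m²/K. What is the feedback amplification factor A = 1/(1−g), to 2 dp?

3.82

Convert to gains: g_wv = 1.92/3.22 = 0.5963; g_lr = -0.283/3.22 = -0.08789; g_cld = 0.74/3.22 = 0.2298.
Total gain g = 0.73821.
A = 1/(1 − 0.73821) = 3.82.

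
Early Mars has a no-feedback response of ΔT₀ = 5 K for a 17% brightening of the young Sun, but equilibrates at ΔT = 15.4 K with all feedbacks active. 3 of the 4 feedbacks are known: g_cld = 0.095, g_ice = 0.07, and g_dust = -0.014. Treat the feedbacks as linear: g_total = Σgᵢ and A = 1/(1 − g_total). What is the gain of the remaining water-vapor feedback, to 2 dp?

Amplification A = ΔT/ΔT₀ = 15.4/5 = 3.08.
Total gain g = 1 − 1/A = 1 − 1/3.08 = 0.6753.
Known gains sum to 0.095 + 0.07 − 0.014 = 0.151.
g_wv = 0.6753 − 0.151 = 0.52.

0.52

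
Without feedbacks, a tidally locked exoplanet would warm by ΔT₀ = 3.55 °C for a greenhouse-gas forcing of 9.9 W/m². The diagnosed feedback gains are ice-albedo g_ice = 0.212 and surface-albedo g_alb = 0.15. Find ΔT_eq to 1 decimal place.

5.6 °C

Total gain g = 0.212 + 0.15 = 0.362.
Amplification A = 1/(1 − 0.362) = 1.567.
ΔT = 3.55 × 1.567 = 5.6 °C.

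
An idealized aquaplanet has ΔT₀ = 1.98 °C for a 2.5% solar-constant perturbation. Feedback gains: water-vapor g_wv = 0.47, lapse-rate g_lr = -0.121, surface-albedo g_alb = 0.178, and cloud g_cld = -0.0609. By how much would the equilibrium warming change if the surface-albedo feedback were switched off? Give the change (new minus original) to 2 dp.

-0.93 °C

Original: g = 0.4661, ΔT = 1.98/(1−0.4661) = 3.7086 °C.
Without surface-albedo: g' = 0.2881, ΔT' = 1.98/(1−0.2881) = 2.7813 °C.
Change = 2.7813 − 3.7086 = -0.93 °C.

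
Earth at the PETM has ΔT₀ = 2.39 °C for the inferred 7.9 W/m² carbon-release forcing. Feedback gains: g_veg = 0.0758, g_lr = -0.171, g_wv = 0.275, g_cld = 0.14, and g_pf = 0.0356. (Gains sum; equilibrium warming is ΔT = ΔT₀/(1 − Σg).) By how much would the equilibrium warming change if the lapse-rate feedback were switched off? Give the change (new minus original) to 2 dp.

1.34 °C

Original: g = 0.3554, ΔT = 2.39/(1−0.3554) = 3.7077 °C.
Without lapse-rate: g' = 0.5264, ΔT' = 2.39/(1−0.5264) = 5.0465 °C.
Change = 5.0465 − 3.7077 = 1.34 °C.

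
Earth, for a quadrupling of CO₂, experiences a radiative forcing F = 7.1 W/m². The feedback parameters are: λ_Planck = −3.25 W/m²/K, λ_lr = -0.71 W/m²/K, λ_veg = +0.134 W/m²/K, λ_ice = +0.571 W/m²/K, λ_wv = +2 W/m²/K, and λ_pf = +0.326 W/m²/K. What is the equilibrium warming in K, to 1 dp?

Net feedback parameter λ = (−3.25) + (-0.71) + (+0.134) + (+0.571) + (+2) + (+0.326) = -0.929 W/m²/K.
ΔT = −F/λ = −7.1/(-0.929) = 7.6 K.

7.6 K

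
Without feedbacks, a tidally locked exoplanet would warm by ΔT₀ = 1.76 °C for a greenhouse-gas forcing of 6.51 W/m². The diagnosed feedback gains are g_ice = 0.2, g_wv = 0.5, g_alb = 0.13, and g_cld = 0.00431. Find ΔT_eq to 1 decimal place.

Total gain g = 0.2 + 0.5 + 0.13 + 0.00431 = 0.83431.
Amplification A = 1/(1 − 0.83431) = 6.035.
ΔT = 1.76 × 6.035 = 10.6 °C.

10.6 °C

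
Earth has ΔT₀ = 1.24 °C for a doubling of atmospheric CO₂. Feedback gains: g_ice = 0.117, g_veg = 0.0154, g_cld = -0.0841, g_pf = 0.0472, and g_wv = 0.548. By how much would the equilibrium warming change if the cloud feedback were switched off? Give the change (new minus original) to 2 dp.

1.07 °C

Original: g = 0.6435, ΔT = 1.24/(1−0.6435) = 3.4783 °C.
Without cloud: g' = 0.7276, ΔT' = 1.24/(1−0.7276) = 4.5521 °C.
Change = 4.5521 − 3.4783 = 1.07 °C.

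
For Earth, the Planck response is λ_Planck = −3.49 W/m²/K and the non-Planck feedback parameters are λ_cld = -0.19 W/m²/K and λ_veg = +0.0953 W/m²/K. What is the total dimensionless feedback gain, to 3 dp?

Convert to gains: g_cld = -0.19/3.49 = -0.05444; g_veg = 0.0953/3.49 = 0.02731.
Total gain g = -0.02713.

-0.027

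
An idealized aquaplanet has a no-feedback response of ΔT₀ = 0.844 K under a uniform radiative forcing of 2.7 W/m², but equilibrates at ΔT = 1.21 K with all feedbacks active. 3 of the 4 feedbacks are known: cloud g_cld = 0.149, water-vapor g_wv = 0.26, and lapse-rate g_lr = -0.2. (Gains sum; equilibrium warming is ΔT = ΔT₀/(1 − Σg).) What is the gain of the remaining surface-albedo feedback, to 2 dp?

0.09

Amplification A = ΔT/ΔT₀ = 1.21/0.844 = 1.434.
Total gain g = 1 − 1/A = 1 − 1/1.434 = 0.3026.
Known gains sum to 0.149 + 0.26 − 0.2 = 0.209.
g_alb = 0.3026 − 0.209 = 0.09.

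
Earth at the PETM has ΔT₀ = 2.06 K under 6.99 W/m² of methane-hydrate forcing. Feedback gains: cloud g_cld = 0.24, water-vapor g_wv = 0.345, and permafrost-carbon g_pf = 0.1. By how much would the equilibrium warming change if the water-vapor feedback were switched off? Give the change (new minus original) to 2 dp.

-3.42 K

Original: g = 0.685, ΔT = 2.06/(1−0.685) = 6.5397 K.
Without water-vapor: g' = 0.34, ΔT' = 2.06/(1−0.34) = 3.1212 K.
Change = 3.1212 − 6.5397 = -3.42 K.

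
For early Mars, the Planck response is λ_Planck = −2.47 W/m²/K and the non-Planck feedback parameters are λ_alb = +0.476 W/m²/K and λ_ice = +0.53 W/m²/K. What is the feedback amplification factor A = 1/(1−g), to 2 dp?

1.69

Convert to gains: g_alb = 0.476/2.47 = 0.1927; g_ice = 0.53/2.47 = 0.2146.
Total gain g = 0.4073.
A = 1/(1 − 0.4073) = 1.69.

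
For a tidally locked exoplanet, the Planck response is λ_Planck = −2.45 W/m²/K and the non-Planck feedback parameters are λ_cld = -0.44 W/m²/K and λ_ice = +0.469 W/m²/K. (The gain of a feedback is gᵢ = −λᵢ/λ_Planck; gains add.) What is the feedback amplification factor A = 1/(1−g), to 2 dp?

1.01

Convert to gains: g_cld = -0.44/2.45 = -0.1796; g_ice = 0.469/2.45 = 0.1914.
Total gain g = 0.0118.
A = 1/(1 − 0.0118) = 1.01.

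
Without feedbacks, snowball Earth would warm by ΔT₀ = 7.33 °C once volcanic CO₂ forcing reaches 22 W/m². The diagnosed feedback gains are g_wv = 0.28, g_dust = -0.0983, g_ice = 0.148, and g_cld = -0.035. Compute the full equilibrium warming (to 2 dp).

10.39 °C

Total gain g = 0.28 − 0.0983 + 0.148 − 0.035 = 0.2947.
Amplification A = 1/(1 − 0.2947) = 1.418.
ΔT = 7.33 × 1.418 = 10.39 °C.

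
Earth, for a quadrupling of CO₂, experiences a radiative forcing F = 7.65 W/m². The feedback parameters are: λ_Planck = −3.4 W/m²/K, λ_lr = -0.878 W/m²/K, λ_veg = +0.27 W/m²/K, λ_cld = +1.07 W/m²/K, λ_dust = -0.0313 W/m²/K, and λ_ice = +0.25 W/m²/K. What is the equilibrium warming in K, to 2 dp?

2.81 K

Net feedback parameter λ = (−3.4) + (-0.878) + (+0.27) + (+1.07) + (-0.0313) + (+0.25) = -2.7193 W/m²/K.
ΔT = −F/λ = −7.65/(-2.7193) = 2.81 K.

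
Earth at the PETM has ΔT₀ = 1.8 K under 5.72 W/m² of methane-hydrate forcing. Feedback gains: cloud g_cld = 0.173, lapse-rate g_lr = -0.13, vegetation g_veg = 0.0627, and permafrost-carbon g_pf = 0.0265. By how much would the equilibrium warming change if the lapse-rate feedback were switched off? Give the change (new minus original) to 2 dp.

0.37 K

Original: g = 0.1322, ΔT = 1.8/(1−0.1322) = 2.0742 K.
Without lapse-rate: g' = 0.2622, ΔT' = 1.8/(1−0.2622) = 2.4397 K.
Change = 2.4397 − 2.0742 = 0.37 K.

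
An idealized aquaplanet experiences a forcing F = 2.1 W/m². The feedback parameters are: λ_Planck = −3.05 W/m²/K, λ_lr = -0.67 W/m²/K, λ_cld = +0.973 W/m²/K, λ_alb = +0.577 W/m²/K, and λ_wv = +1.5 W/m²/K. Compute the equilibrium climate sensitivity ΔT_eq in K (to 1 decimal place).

3.1 K

Net feedback parameter λ = (−3.05) + (-0.67) + (+0.973) + (+0.577) + (+1.5) = -0.67 W/m²/K.
ΔT = −F/λ = −2.1/(-0.67) = 3.1 K.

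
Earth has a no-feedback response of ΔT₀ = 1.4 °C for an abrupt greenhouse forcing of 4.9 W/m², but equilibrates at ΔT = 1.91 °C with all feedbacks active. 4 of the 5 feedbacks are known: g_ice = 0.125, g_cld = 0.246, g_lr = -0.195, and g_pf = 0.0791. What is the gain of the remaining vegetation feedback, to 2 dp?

0.01

Amplification A = ΔT/ΔT₀ = 1.91/1.4 = 1.364.
Total gain g = 1 − 1/A = 1 − 1/1.364 = 0.2669.
Known gains sum to 0.125 + 0.246 − 0.195 + 0.0791 = 0.2551.
g_veg = 0.2669 − 0.2551 = 0.01.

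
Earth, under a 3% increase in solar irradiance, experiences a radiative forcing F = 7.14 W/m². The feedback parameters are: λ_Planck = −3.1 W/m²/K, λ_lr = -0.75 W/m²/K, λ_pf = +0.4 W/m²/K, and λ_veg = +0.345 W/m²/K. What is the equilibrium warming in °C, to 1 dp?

2.3 °C

Net feedback parameter λ = (−3.1) + (-0.75) + (+0.4) + (+0.345) = -3.105 W/m²/K.
ΔT = −F/λ = −7.14/(-3.105) = 2.3 °C.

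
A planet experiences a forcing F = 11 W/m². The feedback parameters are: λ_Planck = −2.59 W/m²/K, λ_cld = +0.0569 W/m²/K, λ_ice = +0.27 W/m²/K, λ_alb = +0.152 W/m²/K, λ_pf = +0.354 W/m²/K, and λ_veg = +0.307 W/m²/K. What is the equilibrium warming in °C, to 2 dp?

7.59 °C

Net feedback parameter λ = (−2.59) + (+0.0569) + (+0.27) + (+0.152) + (+0.354) + (+0.307) = -1.4501 W/m²/K.
ΔT = −F/λ = −11/(-1.4501) = 7.59 °C.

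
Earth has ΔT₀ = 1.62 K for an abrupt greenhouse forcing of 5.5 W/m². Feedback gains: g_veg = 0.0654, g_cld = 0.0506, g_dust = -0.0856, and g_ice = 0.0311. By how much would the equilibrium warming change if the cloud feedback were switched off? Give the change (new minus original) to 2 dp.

-0.09 K

Original: g = 0.0615, ΔT = 1.62/(1−0.0615) = 1.7262 K.
Without cloud: g' = 0.0109, ΔT' = 1.62/(1−0.0109) = 1.6379 K.
Change = 1.6379 − 1.7262 = -0.09 K.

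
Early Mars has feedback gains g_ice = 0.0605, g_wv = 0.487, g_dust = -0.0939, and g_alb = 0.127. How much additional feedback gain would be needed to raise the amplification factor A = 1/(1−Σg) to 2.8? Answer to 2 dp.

0.06

Current total gain = 0.5806.
Target gain for A = 2.8: g* = 1 − 1/2.8 = 0.6429.
Additional gain needed = 0.6429 − 0.5806 = 0.06.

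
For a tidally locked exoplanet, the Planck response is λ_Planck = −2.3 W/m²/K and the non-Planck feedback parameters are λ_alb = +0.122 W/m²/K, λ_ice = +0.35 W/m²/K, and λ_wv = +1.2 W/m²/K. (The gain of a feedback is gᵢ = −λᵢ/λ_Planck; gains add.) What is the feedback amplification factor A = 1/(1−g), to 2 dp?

Convert to gains: g_alb = 0.122/2.3 = 0.05304; g_ice = 0.35/2.3 = 0.1522; g_wv = 1.2/2.3 = 0.5217.
Total gain g = 0.72694.
A = 1/(1 − 0.72694) = 3.66.

3.66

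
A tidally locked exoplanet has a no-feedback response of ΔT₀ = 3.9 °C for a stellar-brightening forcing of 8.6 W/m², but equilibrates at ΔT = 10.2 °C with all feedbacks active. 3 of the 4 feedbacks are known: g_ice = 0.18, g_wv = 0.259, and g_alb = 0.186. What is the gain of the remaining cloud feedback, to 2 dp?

Amplification A = ΔT/ΔT₀ = 10.2/3.9 = 2.615.
Total gain g = 1 − 1/A = 1 − 1/2.615 = 0.6176.
Known gains sum to 0.18 + 0.259 + 0.186 = 0.625.
g_cld = 0.6176 − 0.625 = -0.01.

-0.01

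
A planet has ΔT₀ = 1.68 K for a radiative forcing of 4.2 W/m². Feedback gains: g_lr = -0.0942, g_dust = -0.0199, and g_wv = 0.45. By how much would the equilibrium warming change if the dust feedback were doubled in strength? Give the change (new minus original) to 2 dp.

Original: g = 0.3359, ΔT = 1.68/(1−0.3359) = 2.5297 K.
With doubled dust: g' = 0.316, ΔT' = 1.68/(1−0.316) = 2.4561 K.
Change = 2.4561 − 2.5297 = -0.07 K.

-0.07 K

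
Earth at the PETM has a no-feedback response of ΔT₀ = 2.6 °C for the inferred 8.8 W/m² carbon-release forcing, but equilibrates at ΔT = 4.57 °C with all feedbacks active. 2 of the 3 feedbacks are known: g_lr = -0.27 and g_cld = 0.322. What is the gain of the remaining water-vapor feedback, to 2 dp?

Amplification A = ΔT/ΔT₀ = 4.57/2.6 = 1.758.
Total gain g = 1 − 1/A = 1 − 1/1.758 = 0.4312.
Known gains sum to -0.27 + 0.322 = 0.052.
g_wv = 0.4312 − 0.052 = 0.38.

0.38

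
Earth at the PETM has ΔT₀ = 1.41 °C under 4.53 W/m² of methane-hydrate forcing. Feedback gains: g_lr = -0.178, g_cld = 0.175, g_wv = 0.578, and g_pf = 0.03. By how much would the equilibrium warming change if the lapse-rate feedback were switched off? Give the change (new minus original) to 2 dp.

2.93 °C

Original: g = 0.605, ΔT = 1.41/(1−0.605) = 3.5696 °C.
Without lapse-rate: g' = 0.783, ΔT' = 1.41/(1−0.783) = 6.4977 °C.
Change = 6.4977 − 3.5696 = 2.93 °C.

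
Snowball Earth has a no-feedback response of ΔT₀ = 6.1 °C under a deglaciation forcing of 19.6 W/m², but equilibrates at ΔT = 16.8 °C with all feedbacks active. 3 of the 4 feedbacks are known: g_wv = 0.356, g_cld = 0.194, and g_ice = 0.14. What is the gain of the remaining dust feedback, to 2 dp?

Amplification A = ΔT/ΔT₀ = 16.8/6.1 = 2.754.
Total gain g = 1 − 1/A = 1 − 1/2.754 = 0.6369.
Known gains sum to 0.356 + 0.194 + 0.14 = 0.69.
g_dust = 0.6369 − 0.69 = -0.05.

-0.05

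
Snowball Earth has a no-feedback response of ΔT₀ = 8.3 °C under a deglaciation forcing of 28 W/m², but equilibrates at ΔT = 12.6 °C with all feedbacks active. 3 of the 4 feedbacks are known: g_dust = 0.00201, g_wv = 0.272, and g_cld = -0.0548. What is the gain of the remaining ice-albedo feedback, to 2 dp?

Amplification A = ΔT/ΔT₀ = 12.6/8.3 = 1.518.
Total gain g = 1 − 1/A = 1 − 1/1.518 = 0.3412.
Known gains sum to 0.00201 + 0.272 − 0.0548 = 0.21921.
g_ice = 0.3412 − 0.21921 = 0.12.

0.12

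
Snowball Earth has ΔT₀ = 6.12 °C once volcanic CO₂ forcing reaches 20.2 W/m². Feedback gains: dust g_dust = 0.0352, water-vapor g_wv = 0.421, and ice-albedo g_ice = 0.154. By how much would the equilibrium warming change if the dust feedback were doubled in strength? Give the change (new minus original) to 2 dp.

1.56 °C

Original: g = 0.6102, ΔT = 6.12/(1−0.6102) = 15.7004 °C.
With doubled dust: g' = 0.6454, ΔT' = 6.12/(1−0.6454) = 17.2589 °C.
Change = 17.2589 − 15.7004 = 1.56 °C.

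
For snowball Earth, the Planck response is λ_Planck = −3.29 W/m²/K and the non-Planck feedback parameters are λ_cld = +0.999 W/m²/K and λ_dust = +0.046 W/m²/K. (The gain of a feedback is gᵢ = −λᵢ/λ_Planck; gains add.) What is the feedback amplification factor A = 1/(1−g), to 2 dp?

Convert to gains: g_cld = 0.999/3.29 = 0.3036; g_dust = 0.046/3.29 = 0.01398.
Total gain g = 0.31758.
A = 1/(1 − 0.31758) = 1.47.

1.47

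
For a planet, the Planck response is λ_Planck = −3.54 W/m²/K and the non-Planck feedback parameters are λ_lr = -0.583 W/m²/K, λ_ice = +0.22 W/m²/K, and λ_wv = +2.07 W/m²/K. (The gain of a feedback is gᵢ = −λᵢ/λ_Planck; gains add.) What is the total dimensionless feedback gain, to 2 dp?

Convert to gains: g_lr = -0.583/3.54 = -0.1647; g_ice = 0.22/3.54 = 0.06215; g_wv = 2.07/3.54 = 0.5847.
Total gain g = 0.48215.

0.48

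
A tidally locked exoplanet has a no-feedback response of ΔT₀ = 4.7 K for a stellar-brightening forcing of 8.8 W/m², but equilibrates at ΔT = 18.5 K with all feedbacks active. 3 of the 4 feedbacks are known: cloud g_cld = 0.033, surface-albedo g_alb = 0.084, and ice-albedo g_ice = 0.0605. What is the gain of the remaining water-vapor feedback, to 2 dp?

Amplification A = ΔT/ΔT₀ = 18.5/4.7 = 3.936.
Total gain g = 1 − 1/A = 1 − 1/3.936 = 0.7459.
Known gains sum to 0.033 + 0.084 + 0.0605 = 0.1775.
g_wv = 0.7459 − 0.1775 = 0.57.

0.57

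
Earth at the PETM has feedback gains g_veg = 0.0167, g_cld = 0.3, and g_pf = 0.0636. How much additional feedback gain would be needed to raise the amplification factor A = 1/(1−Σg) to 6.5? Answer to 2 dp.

Current total gain = 0.3803.
Target gain for A = 6.5: g* = 1 − 1/6.5 = 0.8462.
Additional gain needed = 0.8462 − 0.3803 = 0.47.

0.47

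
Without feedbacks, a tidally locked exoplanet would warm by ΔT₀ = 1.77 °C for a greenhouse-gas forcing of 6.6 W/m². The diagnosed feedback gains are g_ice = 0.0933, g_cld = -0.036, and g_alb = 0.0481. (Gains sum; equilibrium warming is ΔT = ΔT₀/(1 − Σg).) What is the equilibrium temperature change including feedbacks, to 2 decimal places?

1.98 °C

Total gain g = 0.0933 − 0.036 + 0.0481 = 0.1054.
Amplification A = 1/(1 − 0.1054) = 1.118.
ΔT = 1.77 × 1.118 = 1.98 °C.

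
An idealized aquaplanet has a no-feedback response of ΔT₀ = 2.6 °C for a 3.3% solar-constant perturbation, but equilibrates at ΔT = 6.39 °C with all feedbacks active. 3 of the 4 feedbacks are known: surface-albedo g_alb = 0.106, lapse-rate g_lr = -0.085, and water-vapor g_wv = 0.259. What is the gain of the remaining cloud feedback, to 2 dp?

0.31

Amplification A = ΔT/ΔT₀ = 6.39/2.6 = 2.458.
Total gain g = 1 − 1/A = 1 − 1/2.458 = 0.5932.
Known gains sum to 0.106 − 0.085 + 0.259 = 0.28.
g_cld = 0.5932 − 0.28 = 0.31.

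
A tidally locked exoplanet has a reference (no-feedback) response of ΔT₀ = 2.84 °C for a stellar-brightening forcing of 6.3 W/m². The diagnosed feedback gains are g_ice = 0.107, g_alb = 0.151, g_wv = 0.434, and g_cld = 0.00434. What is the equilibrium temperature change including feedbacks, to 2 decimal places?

Total gain g = 0.107 + 0.151 + 0.434 + 0.00434 = 0.69634.
Amplification A = 1/(1 − 0.69634) = 3.293.
ΔT = 2.84 × 3.293 = 9.35 °C.

9.35 °C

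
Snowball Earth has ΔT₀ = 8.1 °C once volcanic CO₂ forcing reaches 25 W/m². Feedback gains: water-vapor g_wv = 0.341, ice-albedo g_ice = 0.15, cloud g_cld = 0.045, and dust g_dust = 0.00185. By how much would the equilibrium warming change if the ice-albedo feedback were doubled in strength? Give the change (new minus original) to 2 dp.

Original: g = 0.53785, ΔT = 8.1/(1−0.53785) = 17.5268 °C.
With doubled ice-albedo: g' = 0.68785, ΔT' = 8.1/(1−0.68785) = 25.9491 °C.
Change = 25.9491 − 17.5268 = 8.42 °C.

8.42 °C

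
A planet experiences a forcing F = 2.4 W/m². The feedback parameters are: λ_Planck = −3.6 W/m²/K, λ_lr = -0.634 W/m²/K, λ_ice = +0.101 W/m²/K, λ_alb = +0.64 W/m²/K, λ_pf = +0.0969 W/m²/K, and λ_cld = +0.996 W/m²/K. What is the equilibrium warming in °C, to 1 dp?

1.0 °C

Net feedback parameter λ = (−3.6) + (-0.634) + (+0.101) + (+0.64) + (+0.0969) + (+0.996) = -2.4001 W/m²/K.
ΔT = −F/λ = −2.4/(-2.4001) = 1.0 °C.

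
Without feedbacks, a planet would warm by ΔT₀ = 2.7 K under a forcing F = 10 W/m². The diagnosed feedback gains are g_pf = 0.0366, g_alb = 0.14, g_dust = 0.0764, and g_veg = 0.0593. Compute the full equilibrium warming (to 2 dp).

3.93 K

Total gain g = 0.0366 + 0.14 + 0.0764 + 0.0593 = 0.3123.
Amplification A = 1/(1 − 0.3123) = 1.454.
ΔT = 2.7 × 1.454 = 3.93 K.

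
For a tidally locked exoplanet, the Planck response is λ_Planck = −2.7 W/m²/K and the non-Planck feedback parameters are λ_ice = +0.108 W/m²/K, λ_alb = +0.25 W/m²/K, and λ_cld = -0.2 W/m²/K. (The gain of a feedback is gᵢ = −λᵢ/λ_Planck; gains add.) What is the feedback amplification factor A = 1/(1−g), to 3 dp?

1.062

Convert to gains: g_ice = 0.108/2.7 = 0.04; g_alb = 0.25/2.7 = 0.09259; g_cld = -0.2/2.7 = -0.07407.
Total gain g = 0.05852.
A = 1/(1 − 0.05852) = 1.062.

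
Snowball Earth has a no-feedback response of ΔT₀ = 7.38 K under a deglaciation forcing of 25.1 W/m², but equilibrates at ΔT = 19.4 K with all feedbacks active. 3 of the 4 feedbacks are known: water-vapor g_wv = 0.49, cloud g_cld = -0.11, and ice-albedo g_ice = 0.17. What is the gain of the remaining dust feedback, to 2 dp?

Amplification A = ΔT/ΔT₀ = 19.4/7.38 = 2.629.
Total gain g = 1 − 1/A = 1 − 1/2.629 = 0.6196.
Known gains sum to 0.49 − 0.11 + 0.17 = 0.55.
g_dust = 0.6196 − 0.55 = 0.07.

0.07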